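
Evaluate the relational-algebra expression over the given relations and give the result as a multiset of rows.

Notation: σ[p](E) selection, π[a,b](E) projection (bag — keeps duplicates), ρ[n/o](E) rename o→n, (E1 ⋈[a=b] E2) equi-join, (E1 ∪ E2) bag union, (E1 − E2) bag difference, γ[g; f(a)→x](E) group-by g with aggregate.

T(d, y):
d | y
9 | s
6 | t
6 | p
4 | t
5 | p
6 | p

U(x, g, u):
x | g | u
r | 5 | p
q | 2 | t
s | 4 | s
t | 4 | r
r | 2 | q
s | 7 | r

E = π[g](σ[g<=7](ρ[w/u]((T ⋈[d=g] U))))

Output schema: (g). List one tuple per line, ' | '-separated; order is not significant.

Per-node cardinality:
  T → 6
  U → 6
  (T ⋈[d=g] U) → 3
  ρ[w/u]((T ⋈[d=g] U)) → 3
  σ[g<=7](ρ[w/u]((T ⋈[d=g] U))) → 3
  π[g](σ[g<=7](ρ[w/u]((T ⋈[d=g] U)))) → 3

== RESULT ==
g
4
4
5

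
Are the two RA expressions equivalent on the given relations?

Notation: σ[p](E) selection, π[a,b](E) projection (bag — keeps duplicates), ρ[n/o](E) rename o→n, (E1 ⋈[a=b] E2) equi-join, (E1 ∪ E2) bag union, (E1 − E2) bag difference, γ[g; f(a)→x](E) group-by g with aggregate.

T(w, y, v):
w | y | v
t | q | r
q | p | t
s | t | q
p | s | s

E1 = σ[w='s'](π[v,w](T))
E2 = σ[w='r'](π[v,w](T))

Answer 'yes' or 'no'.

E1 stepwise |·|:
  T → 4
  π[v,w](T) → 4
  σ[w='s'](π[v,w](T)) → 1
E2 stepwise |·|:
  T → 4
  π[v,w](T) → 4
  σ[w='r'](π[v,w](T)) → 0

E1 result:
v | w
q | s
E2 result:
v | w
(0 rows)
Witness: ('q', 's') appears 1× in E1 but 0× in E2.

no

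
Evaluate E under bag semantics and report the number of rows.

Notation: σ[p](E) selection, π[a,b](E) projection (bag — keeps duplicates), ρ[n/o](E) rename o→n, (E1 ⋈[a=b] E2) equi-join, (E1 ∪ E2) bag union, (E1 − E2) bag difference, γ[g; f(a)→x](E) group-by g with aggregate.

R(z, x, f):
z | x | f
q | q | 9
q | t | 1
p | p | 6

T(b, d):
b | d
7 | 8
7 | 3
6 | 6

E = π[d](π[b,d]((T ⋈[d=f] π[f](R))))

Row counts bottom-up:
  T → 3
  R → 3
  π[f](R) → 3
  (T ⋈[d=f] π[f](R)) → 1
  π[b,d]((T ⋈[d=f] π[f](R))) → 1
  π[d](π[b,d]((T ⋈[d=f] π[f](R)))) → 1

|E| = 1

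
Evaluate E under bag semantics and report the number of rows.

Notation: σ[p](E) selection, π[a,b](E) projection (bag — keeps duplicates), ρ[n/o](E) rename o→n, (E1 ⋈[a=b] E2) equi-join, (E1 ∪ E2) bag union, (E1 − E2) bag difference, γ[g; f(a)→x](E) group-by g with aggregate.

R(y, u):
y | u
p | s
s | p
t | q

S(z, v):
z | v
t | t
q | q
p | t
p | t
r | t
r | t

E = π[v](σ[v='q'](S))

Subexpression sizes:
  S → 6
  σ[v='q'](S) → 1
  π[v](σ[v='q'](S)) → 1

|E| = 1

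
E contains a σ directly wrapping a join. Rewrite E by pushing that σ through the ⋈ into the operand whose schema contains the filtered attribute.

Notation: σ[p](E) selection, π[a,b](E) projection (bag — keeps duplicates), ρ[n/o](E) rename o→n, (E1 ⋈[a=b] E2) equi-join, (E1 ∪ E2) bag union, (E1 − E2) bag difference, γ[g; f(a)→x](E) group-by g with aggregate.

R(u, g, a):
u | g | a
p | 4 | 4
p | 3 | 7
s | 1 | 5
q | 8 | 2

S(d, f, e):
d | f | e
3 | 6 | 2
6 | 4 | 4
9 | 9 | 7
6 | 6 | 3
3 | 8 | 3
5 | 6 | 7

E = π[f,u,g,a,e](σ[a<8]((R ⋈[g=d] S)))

σ filters on a, owned by the left side.
E' = π[f,u,g,a,e]((σ[a<8](R) ⋈[g=d] S))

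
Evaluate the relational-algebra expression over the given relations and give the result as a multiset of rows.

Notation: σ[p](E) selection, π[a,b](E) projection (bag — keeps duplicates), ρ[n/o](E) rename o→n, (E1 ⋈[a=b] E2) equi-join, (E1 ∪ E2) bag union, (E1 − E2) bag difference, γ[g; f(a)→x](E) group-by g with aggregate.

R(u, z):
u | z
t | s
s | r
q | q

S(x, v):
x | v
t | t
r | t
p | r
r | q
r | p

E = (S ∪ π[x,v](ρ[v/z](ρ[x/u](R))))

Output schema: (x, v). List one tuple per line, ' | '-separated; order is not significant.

Subexpression sizes:
  S → 5
  R → 3
  ρ[x/u](R) → 3
  ρ[v/z](ρ[x/u](R)) → 3
  π[x,v](ρ[v/z](ρ[x/u](R))) → 3
  (S ∪ π[x,v](ρ[v/z](ρ[x/u](R)))) → 8

== RESULT ==
x | v
p | r
q | q
r | p
r | q
r | t
s | r
t | s
t | t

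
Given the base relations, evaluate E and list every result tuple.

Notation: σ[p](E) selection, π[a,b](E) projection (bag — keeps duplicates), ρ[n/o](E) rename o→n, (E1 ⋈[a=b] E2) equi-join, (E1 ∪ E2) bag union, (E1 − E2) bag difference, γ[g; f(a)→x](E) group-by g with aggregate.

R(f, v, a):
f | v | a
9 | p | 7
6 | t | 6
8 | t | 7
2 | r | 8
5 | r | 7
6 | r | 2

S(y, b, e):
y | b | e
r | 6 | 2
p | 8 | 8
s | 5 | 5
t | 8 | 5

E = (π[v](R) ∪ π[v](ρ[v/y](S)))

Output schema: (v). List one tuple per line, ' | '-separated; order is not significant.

Row counts bottom-up:
  R → 6
  π[v](R) → 6
  S → 4
  ρ[v/y](S) → 4
  π[v](ρ[v/y](S)) → 4
  (π[v](R) ∪ π[v](ρ[v/y](S))) → 10

== RESULT ==
v
p
p
r
r
r
r
s
t
t
t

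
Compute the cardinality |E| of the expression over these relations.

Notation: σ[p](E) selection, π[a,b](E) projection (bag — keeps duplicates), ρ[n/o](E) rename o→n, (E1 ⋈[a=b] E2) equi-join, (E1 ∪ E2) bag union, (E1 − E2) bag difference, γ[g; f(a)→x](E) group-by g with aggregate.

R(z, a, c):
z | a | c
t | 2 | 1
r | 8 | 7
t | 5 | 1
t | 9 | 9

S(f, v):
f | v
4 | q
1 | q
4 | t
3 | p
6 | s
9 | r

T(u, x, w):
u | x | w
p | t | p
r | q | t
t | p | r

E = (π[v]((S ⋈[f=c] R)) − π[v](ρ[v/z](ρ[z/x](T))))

Subexpression sizes:
  S → 6
  R → 4
  (S ⋈[f=c] R) → 3
  π[v]((S ⋈[f=c] R)) → 3
  T → 3
  ρ[z/x](T) → 3
  ρ[v/z](ρ[z/x](T)) → 3
  π[v](ρ[v/z](ρ[z/x](T))) → 3
  (π[v]((S ⋈[f=c] R)) − π[v](ρ[v/z](ρ[z/x](T)))) → 2

|E| = 2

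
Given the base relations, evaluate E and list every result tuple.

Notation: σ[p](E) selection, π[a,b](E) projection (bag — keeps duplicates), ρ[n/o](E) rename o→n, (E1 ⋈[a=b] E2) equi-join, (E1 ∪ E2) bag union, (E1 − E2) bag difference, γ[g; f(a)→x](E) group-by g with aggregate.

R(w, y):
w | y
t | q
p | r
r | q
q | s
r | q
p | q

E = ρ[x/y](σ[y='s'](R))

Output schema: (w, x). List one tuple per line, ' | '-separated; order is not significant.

Subexpression sizes:
  R → 6
  σ[y='s'](R) → 1
  ρ[x/y](σ[y='s'](R)) → 1

== RESULT ==
w | x
q | s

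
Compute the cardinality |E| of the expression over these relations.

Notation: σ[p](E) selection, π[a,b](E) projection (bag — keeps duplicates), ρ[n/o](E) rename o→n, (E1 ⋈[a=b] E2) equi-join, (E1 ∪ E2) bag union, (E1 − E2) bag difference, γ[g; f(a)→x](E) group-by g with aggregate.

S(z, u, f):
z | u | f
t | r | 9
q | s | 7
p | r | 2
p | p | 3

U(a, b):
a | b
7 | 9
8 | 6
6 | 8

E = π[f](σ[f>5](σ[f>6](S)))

Row counts bottom-up:
  S → 4
  σ[f>6](S) → 2
  σ[f>5](σ[f>6](S)) → 2
  π[f](σ[f>5](σ[f>6](S))) → 2

|E| = 2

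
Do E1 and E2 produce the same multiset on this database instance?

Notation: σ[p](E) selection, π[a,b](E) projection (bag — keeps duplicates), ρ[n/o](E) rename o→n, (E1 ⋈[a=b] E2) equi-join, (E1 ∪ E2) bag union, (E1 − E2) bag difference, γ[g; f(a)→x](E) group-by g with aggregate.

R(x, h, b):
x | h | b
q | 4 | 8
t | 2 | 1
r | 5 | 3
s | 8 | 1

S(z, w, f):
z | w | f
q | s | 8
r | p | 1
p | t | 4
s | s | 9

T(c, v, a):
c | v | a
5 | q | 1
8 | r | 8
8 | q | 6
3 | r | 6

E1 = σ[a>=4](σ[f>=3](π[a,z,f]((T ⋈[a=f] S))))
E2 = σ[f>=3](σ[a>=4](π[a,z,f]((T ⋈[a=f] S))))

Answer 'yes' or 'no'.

E1 row counts bottom-up:
  T → 4
  S → 4
  (T ⋈[a=f] S) → 2
  π[a,z,f]((T ⋈[a=f] S)) → 2
  σ[f>=3](π[a,z,f]((T ⋈[a=f] S))) → 1
  σ[a>=4](σ[f>=3](π[a,z,f]((T ⋈[a=f] S)))) → 1
E2 row counts bottom-up:
  T → 4
  S → 4
  (T ⋈[a=f] S) → 2
  π[a,z,f]((T ⋈[a=f] S)) → 2
  σ[a>=4](π[a,z,f]((T ⋈[a=f] S))) → 1
  σ[f>=3](σ[a>=4](π[a,z,f]((T ⋈[a=f] S)))) → 1

E1 and E2 produce the same multiset:
a | z | f
8 | q | 8

yes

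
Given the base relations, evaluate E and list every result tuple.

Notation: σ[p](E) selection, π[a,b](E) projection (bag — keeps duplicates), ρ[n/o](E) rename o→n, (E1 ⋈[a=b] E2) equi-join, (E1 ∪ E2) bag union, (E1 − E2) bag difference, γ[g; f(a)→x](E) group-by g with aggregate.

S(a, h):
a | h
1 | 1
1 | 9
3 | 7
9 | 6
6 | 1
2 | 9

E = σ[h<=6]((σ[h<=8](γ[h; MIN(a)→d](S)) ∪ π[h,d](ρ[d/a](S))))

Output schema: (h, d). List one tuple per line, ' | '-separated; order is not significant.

Row counts bottom-up:
  S → 6
  γ[h; MIN(a)→d](S) → 4
  σ[h<=8](γ[h; MIN(a)→d](S)) → 3
  S → 6
  ρ[d/a](S) → 6
  π[h,d](ρ[d/a](S)) → 6
  (σ[h<=8](γ[h; MIN(a)→d](S)) ∪ π[h,d](ρ[d/a](S))) → 9
  σ[h<=6]((σ[h<=8](γ[h; MIN(a)→d](S)) ∪ π[h,d](ρ[d/a](S)))) → 5

== RESULT ==
h | d
1 | 1
1 | 1
1 | 6
6 | 9
6 | 9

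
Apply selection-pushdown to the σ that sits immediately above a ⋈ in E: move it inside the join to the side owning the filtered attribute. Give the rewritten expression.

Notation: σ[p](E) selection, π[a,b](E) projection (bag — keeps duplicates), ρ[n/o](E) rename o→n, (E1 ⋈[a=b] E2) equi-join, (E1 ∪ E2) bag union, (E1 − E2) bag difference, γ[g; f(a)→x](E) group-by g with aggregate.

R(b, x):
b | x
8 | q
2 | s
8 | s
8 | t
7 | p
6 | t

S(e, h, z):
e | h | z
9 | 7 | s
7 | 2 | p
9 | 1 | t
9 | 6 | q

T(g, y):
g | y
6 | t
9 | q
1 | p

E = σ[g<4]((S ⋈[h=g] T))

σ filters on g, owned by the right side.
E' = (S ⋈[h=g] σ[g<4](T))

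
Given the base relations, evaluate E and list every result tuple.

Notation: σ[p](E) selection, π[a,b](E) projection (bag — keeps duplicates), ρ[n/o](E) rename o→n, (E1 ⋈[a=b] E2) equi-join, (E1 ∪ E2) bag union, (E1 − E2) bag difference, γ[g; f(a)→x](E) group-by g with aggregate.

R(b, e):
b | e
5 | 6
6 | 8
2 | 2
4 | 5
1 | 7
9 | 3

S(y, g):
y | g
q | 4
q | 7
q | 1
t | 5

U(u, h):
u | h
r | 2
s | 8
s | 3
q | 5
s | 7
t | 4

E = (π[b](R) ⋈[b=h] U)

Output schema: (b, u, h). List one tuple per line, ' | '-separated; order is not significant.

Per-node cardinality:
  R → 6
  π[b](R) → 6
  U → 6
  (π[b](R) ⋈[b=h] U) → 3

== RESULT ==
b | u | h
2 | r | 2
4 | t | 4
5 | q | 5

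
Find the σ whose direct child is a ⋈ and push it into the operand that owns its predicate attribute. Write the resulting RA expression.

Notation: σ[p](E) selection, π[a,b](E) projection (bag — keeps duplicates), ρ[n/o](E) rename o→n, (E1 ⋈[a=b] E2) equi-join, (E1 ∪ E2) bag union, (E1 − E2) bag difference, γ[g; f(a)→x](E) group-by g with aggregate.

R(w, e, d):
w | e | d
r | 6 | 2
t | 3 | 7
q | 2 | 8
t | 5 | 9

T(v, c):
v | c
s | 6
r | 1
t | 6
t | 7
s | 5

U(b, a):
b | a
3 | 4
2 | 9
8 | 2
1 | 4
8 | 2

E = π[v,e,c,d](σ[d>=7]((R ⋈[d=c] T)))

σ filters on d, owned by the left side.
E' = π[v,e,c,d]((σ[d>=7](R) ⋈[d=c] T))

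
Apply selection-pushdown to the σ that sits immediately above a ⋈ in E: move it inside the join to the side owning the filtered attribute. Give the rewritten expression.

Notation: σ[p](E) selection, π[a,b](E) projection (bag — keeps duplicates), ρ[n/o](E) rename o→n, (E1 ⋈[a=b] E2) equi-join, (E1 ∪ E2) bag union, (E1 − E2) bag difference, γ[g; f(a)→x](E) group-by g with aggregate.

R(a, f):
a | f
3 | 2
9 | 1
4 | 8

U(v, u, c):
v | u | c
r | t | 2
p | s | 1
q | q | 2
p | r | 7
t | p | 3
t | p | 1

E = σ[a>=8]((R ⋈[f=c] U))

σ filters on a, owned by the left side.
E' = (σ[a>=8](R) ⋈[f=c] U)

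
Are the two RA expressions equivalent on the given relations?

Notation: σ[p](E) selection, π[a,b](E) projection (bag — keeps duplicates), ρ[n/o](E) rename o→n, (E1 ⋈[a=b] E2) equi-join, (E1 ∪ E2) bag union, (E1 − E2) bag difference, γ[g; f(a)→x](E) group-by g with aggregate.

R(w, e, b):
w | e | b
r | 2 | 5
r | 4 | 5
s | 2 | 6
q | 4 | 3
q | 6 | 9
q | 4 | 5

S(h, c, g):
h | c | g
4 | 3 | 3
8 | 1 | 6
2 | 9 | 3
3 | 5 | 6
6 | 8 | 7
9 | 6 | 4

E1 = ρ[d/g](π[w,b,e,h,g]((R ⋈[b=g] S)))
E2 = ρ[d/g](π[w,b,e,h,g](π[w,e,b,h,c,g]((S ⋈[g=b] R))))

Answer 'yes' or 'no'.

E1 per-node cardinality:
  R → 6
  S → 6
  (R ⋈[b=g] S) → 4
  π[w,b,e,h,g]((R ⋈[b=g] S)) → 4
  ρ[d/g](π[w,b,e,h,g]((R ⋈[b=g] S))) → 4
E2 per-node cardinality:
  S → 6
  R → 6
  (S ⋈[g=b] R) → 4
  π[w,e,b,h,c,g]((S ⋈[g=b] R)) → 4
  π[w,b,e,h,g](π[w,e,b,h,c,g]((S ⋈[g=b] R))) → 4
  ρ[d/g](π[w,b,e,h,g](π[w,e,b,h,c,g]((S ⋈[g=b] R)))) → 4

E1 and E2 produce the same multiset:
w | b | e | h | d
q | 3 | 4 | 2 | 3
q | 3 | 4 | 4 | 3
s | 6 | 2 | 3 | 6
s | 6 | 2 | 8 | 6

yes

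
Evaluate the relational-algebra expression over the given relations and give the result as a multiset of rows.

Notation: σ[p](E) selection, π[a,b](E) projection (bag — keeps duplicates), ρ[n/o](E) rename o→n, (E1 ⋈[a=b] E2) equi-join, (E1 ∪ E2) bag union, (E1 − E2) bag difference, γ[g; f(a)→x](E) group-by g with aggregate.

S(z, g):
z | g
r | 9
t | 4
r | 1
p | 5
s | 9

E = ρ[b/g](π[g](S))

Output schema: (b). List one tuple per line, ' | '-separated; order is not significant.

Stepwise |·|:
  S → 5
  π[g](S) → 5
  ρ[b/g](π[g](S)) → 5

== RESULT ==
b
1
4
5
9
9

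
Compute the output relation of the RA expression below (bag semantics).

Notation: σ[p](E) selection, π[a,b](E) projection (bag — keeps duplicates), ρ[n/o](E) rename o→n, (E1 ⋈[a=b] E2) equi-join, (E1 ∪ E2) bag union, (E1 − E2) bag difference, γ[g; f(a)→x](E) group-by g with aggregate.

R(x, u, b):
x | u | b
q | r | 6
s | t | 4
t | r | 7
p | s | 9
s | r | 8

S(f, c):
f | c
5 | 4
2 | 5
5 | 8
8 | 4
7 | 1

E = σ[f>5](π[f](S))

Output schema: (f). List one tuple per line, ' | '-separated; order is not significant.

Subexpression sizes:
  S → 5
  π[f](S) → 5
  σ[f>5](π[f](S)) → 2

== RESULT ==
f
7
8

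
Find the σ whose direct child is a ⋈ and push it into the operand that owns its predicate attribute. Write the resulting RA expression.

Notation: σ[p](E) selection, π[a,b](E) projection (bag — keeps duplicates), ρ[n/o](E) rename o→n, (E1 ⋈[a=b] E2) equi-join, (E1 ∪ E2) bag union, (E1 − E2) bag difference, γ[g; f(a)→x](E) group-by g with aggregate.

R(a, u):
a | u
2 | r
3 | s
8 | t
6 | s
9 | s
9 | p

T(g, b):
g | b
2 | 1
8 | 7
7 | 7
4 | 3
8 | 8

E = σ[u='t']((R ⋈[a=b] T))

σ filters on u, owned by the left side.
E' = (σ[u='t'](R) ⋈[a=b] T)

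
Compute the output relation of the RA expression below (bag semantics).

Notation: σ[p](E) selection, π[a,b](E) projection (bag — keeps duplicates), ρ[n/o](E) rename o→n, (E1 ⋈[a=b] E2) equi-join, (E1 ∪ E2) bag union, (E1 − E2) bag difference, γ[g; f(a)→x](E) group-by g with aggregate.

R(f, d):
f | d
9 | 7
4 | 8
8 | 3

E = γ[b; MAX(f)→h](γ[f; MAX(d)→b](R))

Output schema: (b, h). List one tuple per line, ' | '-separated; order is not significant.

Per-node cardinality:
  R → 3
  γ[f; MAX(d)→b](R) → 3
  γ[b; MAX(f)→h](γ[f; MAX(d)→b](R)) → 3

== RESULT ==
b | h
3 | 8
7 | 9
8 | 4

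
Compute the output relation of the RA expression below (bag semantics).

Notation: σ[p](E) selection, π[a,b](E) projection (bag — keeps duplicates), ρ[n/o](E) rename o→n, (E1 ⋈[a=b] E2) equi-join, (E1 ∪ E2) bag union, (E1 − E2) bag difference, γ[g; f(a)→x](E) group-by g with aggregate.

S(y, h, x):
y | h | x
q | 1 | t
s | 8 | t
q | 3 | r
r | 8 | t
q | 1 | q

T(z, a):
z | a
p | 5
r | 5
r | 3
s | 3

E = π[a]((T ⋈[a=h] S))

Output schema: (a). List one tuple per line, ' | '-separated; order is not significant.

Subexpression sizes:
  T → 4
  S → 5
  (T ⋈[a=h] S) → 2
  π[a]((T ⋈[a=h] S)) → 2

== RESULT ==
a
3
3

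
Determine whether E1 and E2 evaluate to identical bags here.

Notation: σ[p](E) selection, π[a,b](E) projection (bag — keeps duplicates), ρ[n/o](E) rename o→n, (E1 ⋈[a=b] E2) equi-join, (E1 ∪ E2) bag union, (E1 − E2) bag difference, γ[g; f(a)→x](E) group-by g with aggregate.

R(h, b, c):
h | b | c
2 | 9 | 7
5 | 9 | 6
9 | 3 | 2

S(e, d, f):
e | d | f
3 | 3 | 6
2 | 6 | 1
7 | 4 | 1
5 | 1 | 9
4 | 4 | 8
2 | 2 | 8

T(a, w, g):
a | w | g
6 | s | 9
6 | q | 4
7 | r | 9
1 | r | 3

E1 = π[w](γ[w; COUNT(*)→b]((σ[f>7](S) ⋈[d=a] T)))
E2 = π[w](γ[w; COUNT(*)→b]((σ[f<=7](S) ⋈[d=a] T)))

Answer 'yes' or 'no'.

E1 row counts bottom-up:
  S → 6
  σ[f>7](S) → 3
  T → 4
  (σ[f>7](S) ⋈[d=a] T) → 1
  γ[w; COUNT(*)→b]((σ[f>7](S) ⋈[d=a] T)) → 1
  π[w](γ[w; COUNT(*)→b]((σ[f>7](S) ⋈[d=a] T))) → 1
E2 row counts bottom-up:
  S → 6
  σ[f<=7](S) → 3
  T → 4
  (σ[f<=7](S) ⋈[d=a] T) → 2
  γ[w; COUNT(*)→b]((σ[f<=7](S) ⋈[d=a] T)) → 2
  π[w](γ[w; COUNT(*)→b]((σ[f<=7](S) ⋈[d=a] T))) → 2

E1 result:
w
r
E2 result:
w
q
s
Witness: ('q',) appears 0× in E1 but 1× in E2.

no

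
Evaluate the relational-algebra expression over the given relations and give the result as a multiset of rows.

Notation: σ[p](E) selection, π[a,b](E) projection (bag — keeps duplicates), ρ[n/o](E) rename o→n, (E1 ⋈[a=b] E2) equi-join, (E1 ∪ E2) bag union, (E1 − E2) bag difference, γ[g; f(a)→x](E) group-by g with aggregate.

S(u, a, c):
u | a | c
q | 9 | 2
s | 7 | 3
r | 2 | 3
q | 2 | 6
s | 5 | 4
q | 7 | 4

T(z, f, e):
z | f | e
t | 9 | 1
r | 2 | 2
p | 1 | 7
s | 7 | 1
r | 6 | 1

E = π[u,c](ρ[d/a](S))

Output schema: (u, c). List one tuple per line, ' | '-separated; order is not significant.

Stepwise |·|:
  S → 6
  ρ[d/a](S) → 6
  π[u,c](ρ[d/a](S)) → 6

== RESULT ==
u | c
q | 2
q | 4
q | 6
r | 3
s | 3
s | 4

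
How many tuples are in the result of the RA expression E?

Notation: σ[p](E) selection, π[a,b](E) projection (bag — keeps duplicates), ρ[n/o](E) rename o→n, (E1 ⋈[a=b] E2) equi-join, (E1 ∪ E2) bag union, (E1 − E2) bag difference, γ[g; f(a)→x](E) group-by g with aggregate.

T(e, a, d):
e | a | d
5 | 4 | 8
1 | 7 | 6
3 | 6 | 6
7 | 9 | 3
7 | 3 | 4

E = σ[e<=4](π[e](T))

Row counts bottom-up:
  T → 5
  π[e](T) → 5
  σ[e<=4](π[e](T)) → 2

|E| = 2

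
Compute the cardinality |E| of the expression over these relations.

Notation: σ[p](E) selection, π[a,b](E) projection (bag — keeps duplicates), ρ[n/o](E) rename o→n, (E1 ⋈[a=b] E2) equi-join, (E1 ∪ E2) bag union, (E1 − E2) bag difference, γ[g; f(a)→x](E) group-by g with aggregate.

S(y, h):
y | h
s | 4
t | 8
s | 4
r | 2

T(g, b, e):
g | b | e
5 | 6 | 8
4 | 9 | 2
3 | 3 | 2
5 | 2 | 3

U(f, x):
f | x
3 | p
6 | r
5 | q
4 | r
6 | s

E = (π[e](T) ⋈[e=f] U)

Per-node cardinality:
  T → 4
  π[e](T) → 4
  U → 5
  (π[e](T) ⋈[e=f] U) → 1

|E| = 1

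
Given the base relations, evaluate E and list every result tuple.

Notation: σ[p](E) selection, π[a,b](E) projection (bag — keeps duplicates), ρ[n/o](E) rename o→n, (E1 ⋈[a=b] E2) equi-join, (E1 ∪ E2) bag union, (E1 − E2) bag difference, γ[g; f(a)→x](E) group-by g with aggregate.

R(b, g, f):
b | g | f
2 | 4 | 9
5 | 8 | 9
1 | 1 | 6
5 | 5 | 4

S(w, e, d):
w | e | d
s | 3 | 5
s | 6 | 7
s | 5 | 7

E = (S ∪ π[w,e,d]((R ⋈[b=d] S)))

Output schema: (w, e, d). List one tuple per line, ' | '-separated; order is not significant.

Per-node cardinality:
  S → 3
  R → 4
  S → 3
  (R ⋈[b=d] S) → 2
  π[w,e,d]((R ⋈[b=d] S)) → 2
  (S ∪ π[w,e,d]((R ⋈[b=d] S))) → 5

== RESULT ==
w | e | d
s | 3 | 5
s | 3 | 5
s | 3 | 5
s | 5 | 7
s | 6 | 7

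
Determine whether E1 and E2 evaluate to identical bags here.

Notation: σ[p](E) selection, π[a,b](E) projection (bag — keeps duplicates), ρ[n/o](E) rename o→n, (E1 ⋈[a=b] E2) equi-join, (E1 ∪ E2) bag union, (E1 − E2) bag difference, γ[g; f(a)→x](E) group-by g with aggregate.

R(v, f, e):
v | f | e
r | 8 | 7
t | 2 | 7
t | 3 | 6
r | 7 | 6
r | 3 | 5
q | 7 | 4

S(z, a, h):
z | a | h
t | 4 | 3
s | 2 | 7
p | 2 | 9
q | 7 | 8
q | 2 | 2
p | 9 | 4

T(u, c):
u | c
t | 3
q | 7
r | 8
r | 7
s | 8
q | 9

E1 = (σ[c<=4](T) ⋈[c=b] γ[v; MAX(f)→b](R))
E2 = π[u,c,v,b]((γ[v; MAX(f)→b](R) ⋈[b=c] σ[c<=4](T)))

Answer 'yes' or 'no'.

E1 subexpression sizes:
  T → 6
  σ[c<=4](T) → 1
  R → 6
  γ[v; MAX(f)→b](R) → 3
  (σ[c<=4](T) ⋈[c=b] γ[v; MAX(f)→b](R)) → 1
E2 subexpression sizes:
  R → 6
  γ[v; MAX(f)→b](R) → 3
  T → 6
  σ[c<=4](T) → 1
  (γ[v; MAX(f)→b](R) ⋈[b=c] σ[c<=4](T)) → 1
  π[u,c,v,b]((γ[v; MAX(f)→b](R) ⋈[b=c] σ[c<=4](T))) → 1

E1 and E2 produce the same multiset:
u | c | v | b
t | 3 | t | 3

yes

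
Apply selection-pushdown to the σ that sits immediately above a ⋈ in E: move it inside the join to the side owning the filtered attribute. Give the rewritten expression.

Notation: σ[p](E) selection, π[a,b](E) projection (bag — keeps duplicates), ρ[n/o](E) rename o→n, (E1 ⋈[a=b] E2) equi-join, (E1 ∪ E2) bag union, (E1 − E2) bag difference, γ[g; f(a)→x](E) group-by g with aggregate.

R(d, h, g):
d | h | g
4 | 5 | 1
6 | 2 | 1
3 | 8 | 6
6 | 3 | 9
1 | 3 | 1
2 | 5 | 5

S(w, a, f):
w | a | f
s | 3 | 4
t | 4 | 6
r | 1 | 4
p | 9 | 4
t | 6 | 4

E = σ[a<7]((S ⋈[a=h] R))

σ filters on a, owned by the left side.
E' = (σ[a<7](S) ⋈[a=h] R)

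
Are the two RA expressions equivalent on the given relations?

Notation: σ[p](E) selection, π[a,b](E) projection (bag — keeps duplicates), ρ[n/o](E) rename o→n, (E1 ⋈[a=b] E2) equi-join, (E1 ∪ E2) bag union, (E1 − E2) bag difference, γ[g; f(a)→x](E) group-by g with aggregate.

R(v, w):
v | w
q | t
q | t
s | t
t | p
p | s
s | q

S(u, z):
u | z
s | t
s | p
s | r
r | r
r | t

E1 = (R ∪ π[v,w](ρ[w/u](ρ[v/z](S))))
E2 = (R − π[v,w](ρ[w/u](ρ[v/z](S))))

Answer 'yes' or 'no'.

E1 per-node cardinality:
  R → 6
  S → 5
  ρ[v/z](S) → 5
  ρ[w/u](ρ[v/z](S)) → 5
  π[v,w](ρ[w/u](ρ[v/z](S))) → 5
  (R ∪ π[v,w](ρ[w/u](ρ[v/z](S)))) → 11
E2 per-node cardinality:
  R → 6
  S → 5
  ρ[v/z](S) → 5
  ρ[w/u](ρ[v/z](S)) → 5
  π[v,w](ρ[w/u](ρ[v/z](S))) → 5
  (R − π[v,w](ρ[w/u](ρ[v/z](S)))) → 5

E1 result:
v | w
p | s
p | s
q | t
q | t
r | r
r | s
s | q
s | t
t | p
t | r
t | s
E2 result:
v | w
q | t
q | t
s | q
s | t
t | p
Witness: ('p', 's') appears 2× in E1 but 0× in E2.

no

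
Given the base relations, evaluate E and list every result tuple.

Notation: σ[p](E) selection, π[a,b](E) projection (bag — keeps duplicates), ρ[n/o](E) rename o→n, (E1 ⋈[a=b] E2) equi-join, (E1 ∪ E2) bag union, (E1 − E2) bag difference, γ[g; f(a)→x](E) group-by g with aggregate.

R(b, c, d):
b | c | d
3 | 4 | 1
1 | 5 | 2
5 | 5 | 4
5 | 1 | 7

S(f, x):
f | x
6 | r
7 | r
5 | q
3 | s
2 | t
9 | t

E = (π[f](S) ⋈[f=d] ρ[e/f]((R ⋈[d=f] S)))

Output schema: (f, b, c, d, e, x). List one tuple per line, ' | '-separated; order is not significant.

Per-node cardinality:
  S → 6
  π[f](S) → 6
  R → 4
  S → 6
  (R ⋈[d=f] S) → 2
  ρ[e/f]((R ⋈[d=f] S)) → 2
  (π[f](S) ⋈[f=d] ρ[e/f]((R ⋈[d=f] S))) → 2

== RESULT ==
f | b | c | d | e | x
2 | 1 | 5 | 2 | 2 | t
7 | 5 | 1 | 7 | 7 | r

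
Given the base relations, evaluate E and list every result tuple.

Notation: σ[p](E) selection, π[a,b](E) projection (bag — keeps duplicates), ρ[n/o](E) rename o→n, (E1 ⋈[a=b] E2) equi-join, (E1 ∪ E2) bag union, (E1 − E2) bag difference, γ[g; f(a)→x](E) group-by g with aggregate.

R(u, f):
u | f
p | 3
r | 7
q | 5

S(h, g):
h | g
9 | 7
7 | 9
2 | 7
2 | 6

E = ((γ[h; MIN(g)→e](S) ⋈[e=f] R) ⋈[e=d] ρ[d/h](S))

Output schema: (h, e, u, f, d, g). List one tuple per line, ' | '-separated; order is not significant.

Row counts bottom-up:
  S → 4
  γ[h; MIN(g)→e](S) → 3
  R → 3
  (γ[h; MIN(g)→e](S) ⋈[e=f] R) → 1
  S → 4
  ρ[d/h](S) → 4
  ((γ[h; MIN(g)→e](S) ⋈[e=f] R) ⋈[e=d] ρ[d/h](S)) → 1

== RESULT ==
h | e | u | f | d | g
9 | 7 | r | 7 | 7 | 9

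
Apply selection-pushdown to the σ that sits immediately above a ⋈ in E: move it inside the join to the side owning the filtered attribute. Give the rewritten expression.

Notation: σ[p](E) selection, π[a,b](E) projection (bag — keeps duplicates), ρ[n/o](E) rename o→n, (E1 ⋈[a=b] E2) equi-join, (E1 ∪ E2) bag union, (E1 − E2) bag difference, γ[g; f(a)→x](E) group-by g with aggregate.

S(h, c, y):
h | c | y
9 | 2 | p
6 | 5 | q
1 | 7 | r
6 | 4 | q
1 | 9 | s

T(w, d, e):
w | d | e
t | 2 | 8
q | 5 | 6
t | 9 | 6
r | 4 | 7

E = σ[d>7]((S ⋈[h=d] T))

σ filters on d, owned by the right side.
E' = (S ⋈[h=d] σ[d>7](T))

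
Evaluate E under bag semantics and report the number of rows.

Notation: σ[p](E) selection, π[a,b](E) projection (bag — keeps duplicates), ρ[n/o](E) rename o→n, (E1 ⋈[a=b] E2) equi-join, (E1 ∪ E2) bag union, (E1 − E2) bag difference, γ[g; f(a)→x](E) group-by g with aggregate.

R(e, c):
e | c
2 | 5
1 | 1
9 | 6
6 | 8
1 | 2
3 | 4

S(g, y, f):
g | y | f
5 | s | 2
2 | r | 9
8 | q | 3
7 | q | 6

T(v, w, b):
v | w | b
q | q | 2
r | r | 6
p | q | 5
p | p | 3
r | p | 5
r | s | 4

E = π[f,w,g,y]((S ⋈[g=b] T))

Per-node cardinality:
  S → 4
  T → 6
  (S ⋈[g=b] T) → 3
  π[f,w,g,y]((S ⋈[g=b] T)) → 3

|E| = 3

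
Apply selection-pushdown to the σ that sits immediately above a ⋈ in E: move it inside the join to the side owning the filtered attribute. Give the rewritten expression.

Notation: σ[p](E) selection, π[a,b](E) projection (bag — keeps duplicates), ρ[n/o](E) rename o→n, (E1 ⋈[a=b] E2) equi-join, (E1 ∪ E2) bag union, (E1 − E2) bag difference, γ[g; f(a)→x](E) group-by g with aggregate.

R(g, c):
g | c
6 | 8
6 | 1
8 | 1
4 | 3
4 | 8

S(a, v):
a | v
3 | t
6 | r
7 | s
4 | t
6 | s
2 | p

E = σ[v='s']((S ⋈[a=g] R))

σ filters on v, owned by the left side.
E' = (σ[v='s'](S) ⋈[a=g] R)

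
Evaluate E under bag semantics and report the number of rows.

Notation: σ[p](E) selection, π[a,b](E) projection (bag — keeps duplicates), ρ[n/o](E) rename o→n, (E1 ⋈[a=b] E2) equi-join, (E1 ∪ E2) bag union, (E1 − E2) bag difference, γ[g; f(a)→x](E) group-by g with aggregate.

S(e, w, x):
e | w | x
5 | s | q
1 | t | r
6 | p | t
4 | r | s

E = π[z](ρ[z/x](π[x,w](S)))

Per-node cardinality:
  S → 4
  π[x,w](S) → 4
  ρ[z/x](π[x,w](S)) → 4
  π[z](ρ[z/x](π[x,w](S))) → 4

|E| = 4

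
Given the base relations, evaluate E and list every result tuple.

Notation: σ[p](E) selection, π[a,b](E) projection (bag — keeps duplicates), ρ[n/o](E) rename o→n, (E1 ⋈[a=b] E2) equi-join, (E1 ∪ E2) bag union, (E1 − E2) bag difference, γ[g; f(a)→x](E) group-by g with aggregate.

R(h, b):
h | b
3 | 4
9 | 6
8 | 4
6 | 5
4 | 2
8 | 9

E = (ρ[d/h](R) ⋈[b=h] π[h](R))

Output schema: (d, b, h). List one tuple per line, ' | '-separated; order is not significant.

Row counts bottom-up:
  R → 6
  ρ[d/h](R) → 6
  R → 6
  π[h](R) → 6
  (ρ[d/h](R) ⋈[b=h] π[h](R)) → 4

== RESULT ==
d | b | h
3 | 4 | 4
8 | 4 | 4
8 | 9 | 9
9 | 6 | 6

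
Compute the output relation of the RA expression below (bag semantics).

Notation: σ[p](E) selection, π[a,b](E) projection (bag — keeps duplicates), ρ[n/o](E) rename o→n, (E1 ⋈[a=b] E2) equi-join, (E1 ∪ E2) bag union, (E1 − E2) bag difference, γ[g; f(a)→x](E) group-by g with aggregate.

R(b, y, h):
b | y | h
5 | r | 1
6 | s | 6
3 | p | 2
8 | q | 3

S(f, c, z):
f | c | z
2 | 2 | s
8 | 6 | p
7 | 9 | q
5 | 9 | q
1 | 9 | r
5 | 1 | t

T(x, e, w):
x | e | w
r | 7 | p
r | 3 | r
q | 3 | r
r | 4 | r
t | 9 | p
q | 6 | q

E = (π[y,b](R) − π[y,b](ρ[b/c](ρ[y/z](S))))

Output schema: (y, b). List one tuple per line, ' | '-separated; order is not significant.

Stepwise |·|:
  R → 4
  π[y,b](R) → 4
  S → 6
  ρ[y/z](S) → 6
  ρ[b/c](ρ[y/z](S)) → 6
  π[y,b](ρ[b/c](ρ[y/z](S))) → 6
  (π[y,b](R) − π[y,b](ρ[b/c](ρ[y/z](S)))) → 4

== RESULT ==
y | b
p | 3
q | 8
r | 5
s | 6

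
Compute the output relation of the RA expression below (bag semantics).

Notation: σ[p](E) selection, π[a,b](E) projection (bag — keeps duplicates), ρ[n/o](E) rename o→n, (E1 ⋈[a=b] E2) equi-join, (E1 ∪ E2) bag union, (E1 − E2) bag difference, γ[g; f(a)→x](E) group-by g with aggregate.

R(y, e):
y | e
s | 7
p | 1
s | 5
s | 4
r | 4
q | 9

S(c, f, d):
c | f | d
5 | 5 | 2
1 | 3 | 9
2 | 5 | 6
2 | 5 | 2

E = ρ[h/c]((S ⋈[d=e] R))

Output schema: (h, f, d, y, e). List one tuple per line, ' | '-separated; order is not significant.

Stepwise |·|:
  S → 4
  R → 6
  (S ⋈[d=e] R) → 1
  ρ[h/c]((S ⋈[d=e] R)) → 1

== RESULT ==
h | f | d | y | e
1 | 3 | 9 | q | 9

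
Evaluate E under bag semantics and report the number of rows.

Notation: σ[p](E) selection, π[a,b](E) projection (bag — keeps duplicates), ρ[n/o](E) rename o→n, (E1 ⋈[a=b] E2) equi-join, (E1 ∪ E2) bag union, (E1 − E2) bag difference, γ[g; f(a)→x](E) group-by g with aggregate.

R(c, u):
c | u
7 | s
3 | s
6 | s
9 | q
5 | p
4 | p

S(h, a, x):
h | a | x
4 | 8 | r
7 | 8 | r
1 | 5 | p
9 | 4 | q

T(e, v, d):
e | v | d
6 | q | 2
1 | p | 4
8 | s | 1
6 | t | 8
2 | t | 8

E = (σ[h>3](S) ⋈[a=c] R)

Stepwise |·|:
  S → 4
  σ[h>3](S) → 3
  R → 6
  (σ[h>3](S) ⋈[a=c] R) → 1

|E| = 1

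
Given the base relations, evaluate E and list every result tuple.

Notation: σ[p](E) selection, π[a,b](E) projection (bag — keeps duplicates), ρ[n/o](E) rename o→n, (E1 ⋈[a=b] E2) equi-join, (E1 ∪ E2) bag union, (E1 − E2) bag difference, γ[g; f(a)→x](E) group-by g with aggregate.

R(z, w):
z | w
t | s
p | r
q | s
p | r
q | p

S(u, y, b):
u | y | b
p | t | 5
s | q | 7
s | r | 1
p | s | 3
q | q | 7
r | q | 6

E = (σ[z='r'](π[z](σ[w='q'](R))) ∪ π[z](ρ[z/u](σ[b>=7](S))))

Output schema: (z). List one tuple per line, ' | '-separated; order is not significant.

Subexpression sizes:
  R → 5
  σ[w='q'](R) → 0
  π[z](σ[w='q'](R)) → 0
  σ[z='r'](π[z](σ[w='q'](R))) → 0
  S → 6
  σ[b>=7](S) → 2
  ρ[z/u](σ[b>=7](S)) → 2
  π[z](ρ[z/u](σ[b>=7](S))) → 2
  (σ[z='r'](π[z](σ[w='q'](R))) ∪ π[z](ρ[z/u](σ[b>=7](S)))) → 2

== RESULT ==
z
q
s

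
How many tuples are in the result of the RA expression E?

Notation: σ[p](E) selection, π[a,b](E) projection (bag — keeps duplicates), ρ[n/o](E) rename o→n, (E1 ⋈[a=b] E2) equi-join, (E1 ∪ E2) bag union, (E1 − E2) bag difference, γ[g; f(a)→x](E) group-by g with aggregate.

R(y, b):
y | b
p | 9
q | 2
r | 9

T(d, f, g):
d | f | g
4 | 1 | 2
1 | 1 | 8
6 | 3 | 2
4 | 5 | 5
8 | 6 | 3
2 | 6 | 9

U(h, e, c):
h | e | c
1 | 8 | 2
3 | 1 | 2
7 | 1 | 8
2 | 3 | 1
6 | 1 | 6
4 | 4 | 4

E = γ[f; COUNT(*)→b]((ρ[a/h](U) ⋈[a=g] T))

Per-node cardinality:
  U → 6
  ρ[a/h](U) → 6
  T → 6
  (ρ[a/h](U) ⋈[a=g] T) → 3
  γ[f; COUNT(*)→b]((ρ[a/h](U) ⋈[a=g] T)) → 3

|E| = 3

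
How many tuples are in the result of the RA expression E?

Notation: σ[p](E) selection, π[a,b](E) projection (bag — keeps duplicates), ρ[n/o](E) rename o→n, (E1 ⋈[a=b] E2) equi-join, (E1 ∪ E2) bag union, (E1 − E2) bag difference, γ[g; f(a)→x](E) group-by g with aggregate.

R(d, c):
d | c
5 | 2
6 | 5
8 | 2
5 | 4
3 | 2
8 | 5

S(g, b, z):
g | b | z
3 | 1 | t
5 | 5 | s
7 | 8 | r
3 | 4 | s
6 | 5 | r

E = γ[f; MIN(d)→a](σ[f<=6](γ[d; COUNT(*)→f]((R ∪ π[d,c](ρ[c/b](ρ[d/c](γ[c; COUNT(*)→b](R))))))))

Per-node cardinality:
  R → 6
  R → 6
  γ[c; COUNT(*)→b](R) → 3
  ρ[d/c](γ[c; COUNT(*)→b](R)) → 3
  ρ[c/b](ρ[d/c](γ[c; COUNT(*)→b](R))) → 3
  π[d,c](ρ[c/b](ρ[d/c](γ[c; COUNT(*)→b](R)))) → 3
  (R ∪ π[d,c](ρ[c/b](ρ[d/c](γ[c; COUNT(*)→b](R))))) → 9
  γ[d; COUNT(*)→f]((R ∪ π[d,c](ρ[c/b](ρ[d/c](γ[c; COUNT(*)→b](R)))))) → 6
  σ[f<=6](γ[d; COUNT(*)→f]((R ∪ π[d,c](ρ[c/b](ρ[d/c](γ[c; COUNT(*)→b](R))))))) → 6
  γ[f; MIN(d)→a](σ[f<=6](γ[d; COUNT(*)→f]((R ∪ π[d,c](ρ[c/b](ρ[d/c](γ[c; COUNT(*)→b](R)))))))) → 3

|E| = 3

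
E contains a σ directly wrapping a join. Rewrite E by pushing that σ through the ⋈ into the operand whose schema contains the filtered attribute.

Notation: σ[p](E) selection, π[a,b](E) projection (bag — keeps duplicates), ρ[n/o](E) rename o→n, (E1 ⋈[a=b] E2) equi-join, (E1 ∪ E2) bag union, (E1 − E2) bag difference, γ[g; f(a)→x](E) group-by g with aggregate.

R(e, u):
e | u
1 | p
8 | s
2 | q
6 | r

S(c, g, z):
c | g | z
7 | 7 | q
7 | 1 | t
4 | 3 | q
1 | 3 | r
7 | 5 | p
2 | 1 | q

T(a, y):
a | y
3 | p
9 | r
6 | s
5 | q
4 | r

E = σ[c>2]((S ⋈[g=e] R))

σ filters on c, owned by the left side.
E' = (σ[c>2](S) ⋈[g=e] R)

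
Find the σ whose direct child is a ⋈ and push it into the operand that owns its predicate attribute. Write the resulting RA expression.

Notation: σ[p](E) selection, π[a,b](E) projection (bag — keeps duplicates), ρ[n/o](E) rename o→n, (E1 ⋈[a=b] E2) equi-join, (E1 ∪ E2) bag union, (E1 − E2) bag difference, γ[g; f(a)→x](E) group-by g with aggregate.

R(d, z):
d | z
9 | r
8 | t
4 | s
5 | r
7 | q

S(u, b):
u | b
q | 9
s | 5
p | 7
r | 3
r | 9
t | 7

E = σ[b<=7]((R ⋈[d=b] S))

σ filters on b, owned by the right side.
E' = (R ⋈[d=b] σ[b<=7](S))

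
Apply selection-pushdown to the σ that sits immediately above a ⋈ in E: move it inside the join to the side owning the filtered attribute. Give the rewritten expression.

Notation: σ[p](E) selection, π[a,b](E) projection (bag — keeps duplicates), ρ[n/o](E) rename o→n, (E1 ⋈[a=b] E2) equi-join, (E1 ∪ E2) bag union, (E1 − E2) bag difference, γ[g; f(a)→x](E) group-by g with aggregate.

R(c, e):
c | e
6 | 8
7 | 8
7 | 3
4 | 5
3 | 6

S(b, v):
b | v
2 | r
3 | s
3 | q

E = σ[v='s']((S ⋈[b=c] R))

σ filters on v, owned by the left side.
E' = (σ[v='s'](S) ⋈[b=c] R)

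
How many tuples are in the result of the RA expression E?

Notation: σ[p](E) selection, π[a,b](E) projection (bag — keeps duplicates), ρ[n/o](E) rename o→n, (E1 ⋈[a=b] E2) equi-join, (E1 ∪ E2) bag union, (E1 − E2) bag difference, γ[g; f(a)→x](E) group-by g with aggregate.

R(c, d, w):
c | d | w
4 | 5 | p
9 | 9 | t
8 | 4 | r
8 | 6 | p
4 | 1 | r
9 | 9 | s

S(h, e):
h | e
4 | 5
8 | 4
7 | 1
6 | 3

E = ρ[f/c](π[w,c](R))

Per-node cardinality:
  R → 6
  π[w,c](R) → 6
  ρ[f/c](π[w,c](R)) → 6

|E| = 6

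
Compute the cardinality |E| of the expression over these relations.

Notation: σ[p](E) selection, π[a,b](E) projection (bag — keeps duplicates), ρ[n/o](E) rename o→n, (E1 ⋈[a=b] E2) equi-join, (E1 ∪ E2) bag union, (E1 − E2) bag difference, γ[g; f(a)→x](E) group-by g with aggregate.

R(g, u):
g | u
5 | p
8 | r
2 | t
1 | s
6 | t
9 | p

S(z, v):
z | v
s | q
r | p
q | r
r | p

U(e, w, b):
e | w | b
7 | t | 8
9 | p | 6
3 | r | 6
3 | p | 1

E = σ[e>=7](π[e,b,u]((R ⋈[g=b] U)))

Per-node cardinality:
  R → 6
  U → 4
  (R ⋈[g=b] U) → 4
  π[e,b,u]((R ⋈[g=b] U)) → 4
  σ[e>=7](π[e,b,u]((R ⋈[g=b] U))) → 2

|E| = 2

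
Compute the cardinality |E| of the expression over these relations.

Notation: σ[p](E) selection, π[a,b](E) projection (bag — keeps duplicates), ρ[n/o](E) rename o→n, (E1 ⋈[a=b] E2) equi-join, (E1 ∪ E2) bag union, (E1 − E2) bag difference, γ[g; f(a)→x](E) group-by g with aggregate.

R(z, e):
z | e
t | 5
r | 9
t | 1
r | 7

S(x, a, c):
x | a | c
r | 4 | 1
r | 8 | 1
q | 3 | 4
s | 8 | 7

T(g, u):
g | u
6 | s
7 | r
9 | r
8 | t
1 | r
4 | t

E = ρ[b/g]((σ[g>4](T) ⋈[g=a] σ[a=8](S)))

Row counts bottom-up:
  T → 6
  σ[g>4](T) → 4
  S → 4
  σ[a=8](S) → 2
  (σ[g>4](T) ⋈[g=a] σ[a=8](S)) → 2
  ρ[b/g]((σ[g>4](T) ⋈[g=a] σ[a=8](S))) → 2

|E| = 2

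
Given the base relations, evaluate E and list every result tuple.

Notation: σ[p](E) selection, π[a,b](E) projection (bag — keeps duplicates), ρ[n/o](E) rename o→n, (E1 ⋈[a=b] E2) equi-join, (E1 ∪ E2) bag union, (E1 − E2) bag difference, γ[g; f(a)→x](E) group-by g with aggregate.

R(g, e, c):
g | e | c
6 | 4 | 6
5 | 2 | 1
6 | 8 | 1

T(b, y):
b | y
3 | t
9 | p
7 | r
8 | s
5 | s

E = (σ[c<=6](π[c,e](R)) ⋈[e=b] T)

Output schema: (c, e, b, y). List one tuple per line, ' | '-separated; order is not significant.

Row counts bottom-up:
  R → 3
  π[c,e](R) → 3
  σ[c<=6](π[c,e](R)) → 3
  T → 5
  (σ[c<=6](π[c,e](R)) ⋈[e=b] T) → 1

== RESULT ==
c | e | b | y
1 | 8 | 8 | s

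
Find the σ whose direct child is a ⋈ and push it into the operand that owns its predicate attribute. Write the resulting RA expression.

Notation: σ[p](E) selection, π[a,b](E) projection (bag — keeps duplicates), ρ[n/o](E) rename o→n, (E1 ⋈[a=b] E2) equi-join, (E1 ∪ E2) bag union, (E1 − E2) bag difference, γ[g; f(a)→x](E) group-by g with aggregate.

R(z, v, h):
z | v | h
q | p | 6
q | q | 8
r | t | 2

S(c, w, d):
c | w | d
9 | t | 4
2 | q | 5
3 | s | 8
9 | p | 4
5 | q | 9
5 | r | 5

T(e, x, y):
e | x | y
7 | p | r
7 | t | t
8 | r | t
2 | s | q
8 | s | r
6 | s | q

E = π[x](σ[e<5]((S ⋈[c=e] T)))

σ filters on e, owned by the right side.
E' = π[x]((S ⋈[c=e] σ[e<5](T)))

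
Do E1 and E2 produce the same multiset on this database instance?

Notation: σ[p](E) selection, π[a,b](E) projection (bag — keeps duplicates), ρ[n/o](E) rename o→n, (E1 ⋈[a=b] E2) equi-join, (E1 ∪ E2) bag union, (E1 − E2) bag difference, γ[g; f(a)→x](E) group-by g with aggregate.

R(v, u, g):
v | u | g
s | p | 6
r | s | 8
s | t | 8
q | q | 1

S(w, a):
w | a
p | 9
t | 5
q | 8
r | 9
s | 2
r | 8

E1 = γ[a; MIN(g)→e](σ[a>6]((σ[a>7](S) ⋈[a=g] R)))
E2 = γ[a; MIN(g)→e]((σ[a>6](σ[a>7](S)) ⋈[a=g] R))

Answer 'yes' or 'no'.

E1 row counts bottom-up:
  S → 6
  σ[a>7](S) → 4
  R → 4
  (σ[a>7](S) ⋈[a=g] R) → 4
  σ[a>6]((σ[a>7](S) ⋈[a=g] R)) → 4
  γ[a; MIN(g)→e](σ[a>6]((σ[a>7](S) ⋈[a=g] R))) → 1
E2 row counts bottom-up:
  S → 6
  σ[a>7](S) → 4
  σ[a>6](σ[a>7](S)) → 4
  R → 4
  (σ[a>6](σ[a>7](S)) ⋈[a=g] R) → 4
  γ[a; MIN(g)→e]((σ[a>6](σ[a>7](S)) ⋈[a=g] R)) → 1

E1 and E2 produce the same multiset:
a | e
8 | 8

yes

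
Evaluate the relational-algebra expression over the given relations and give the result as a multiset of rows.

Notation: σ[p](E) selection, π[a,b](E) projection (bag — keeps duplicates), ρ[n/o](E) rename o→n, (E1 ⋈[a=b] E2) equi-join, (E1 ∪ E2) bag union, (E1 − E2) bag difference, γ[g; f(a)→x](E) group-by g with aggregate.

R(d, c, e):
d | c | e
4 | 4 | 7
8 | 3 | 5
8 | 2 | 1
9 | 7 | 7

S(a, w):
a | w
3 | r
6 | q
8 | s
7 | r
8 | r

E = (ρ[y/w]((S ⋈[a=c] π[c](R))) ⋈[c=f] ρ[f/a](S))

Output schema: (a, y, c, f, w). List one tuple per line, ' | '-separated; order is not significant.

Subexpression sizes:
  S → 5
  R → 4
  π[c](R) → 4
  (S ⋈[a=c] π[c](R)) → 2
  ρ[y/w]((S ⋈[a=c] π[c](R))) → 2
  S → 5
  ρ[f/a](S) → 5
  (ρ[y/w]((S ⋈[a=c] π[c](R))) ⋈[c=f] ρ[f/a](S)) → 2

== RESULT ==
a | y | c | f | w
3 | r | 3 | 3 | r
7 | r | 7 | 7 | r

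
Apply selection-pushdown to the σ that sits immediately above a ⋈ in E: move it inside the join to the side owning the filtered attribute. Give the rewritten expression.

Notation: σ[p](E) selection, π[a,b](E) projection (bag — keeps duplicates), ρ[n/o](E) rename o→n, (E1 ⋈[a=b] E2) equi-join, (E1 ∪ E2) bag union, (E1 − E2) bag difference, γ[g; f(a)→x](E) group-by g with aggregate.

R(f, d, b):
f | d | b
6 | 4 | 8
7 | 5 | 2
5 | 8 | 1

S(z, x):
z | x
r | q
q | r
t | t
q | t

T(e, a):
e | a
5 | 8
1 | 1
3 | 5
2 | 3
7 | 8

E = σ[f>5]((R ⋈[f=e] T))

σ filters on f, owned by the left side.
E' = (σ[f>5](R) ⋈[f=e] T)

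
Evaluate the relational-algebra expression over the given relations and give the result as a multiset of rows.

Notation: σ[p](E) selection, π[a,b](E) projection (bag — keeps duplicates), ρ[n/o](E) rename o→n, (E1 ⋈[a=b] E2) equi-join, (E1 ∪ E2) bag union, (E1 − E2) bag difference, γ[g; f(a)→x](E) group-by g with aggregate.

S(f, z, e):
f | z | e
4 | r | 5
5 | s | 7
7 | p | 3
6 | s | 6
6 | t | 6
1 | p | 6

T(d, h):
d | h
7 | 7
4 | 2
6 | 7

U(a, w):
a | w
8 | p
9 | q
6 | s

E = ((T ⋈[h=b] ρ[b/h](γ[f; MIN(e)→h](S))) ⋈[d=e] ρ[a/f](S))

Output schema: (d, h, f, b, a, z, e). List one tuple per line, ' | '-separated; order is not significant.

Subexpression sizes:
  T → 3
  S → 6
  γ[f; MIN(e)→h](S) → 5
  ρ[b/h](γ[f; MIN(e)→h](S)) → 5
  (T ⋈[h=b] ρ[b/h](γ[f; MIN(e)→h](S))) → 2
  S → 6
  ρ[a/f](S) → 6
  ((T ⋈[h=b] ρ[b/h](γ[f; MIN(e)→h](S))) ⋈[d=e] ρ[a/f](S)) → 4

== RESULT ==
d | h | f | b | a | z | e
6 | 7 | 5 | 7 | 1 | p | 6
6 | 7 | 5 | 7 | 6 | s | 6
6 | 7 | 5 | 7 | 6 | t | 6
7 | 7 | 5 | 7 | 5 | s | 7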